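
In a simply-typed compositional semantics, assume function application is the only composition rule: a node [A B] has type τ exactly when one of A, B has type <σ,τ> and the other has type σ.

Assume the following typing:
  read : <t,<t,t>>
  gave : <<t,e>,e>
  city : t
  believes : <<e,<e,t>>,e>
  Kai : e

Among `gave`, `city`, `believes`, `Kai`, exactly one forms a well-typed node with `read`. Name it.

gave : <<t,e>,e> — no; read wants t, and gave wants <t,e>.
city — combines: read : <t,<t,t>> takes city : t as argument, giving <t,t>.
believes : <<e,<e,t>>,e> — no; read wants t, and believes wants <e,<e,t>>.
Kai : e — no; read wants t, and Kai wants nothing (atomic).

city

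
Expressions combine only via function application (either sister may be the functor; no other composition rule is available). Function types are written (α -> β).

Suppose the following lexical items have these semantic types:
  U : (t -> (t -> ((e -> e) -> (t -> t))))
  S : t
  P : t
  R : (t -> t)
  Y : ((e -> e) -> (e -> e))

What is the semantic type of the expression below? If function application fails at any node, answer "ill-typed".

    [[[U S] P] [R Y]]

ill-typed

[U S]: (t -> (t -> ((e -> e) -> (t -> t)))) applied to t yields (t -> ((e -> e) -> (t -> t))).
[[U S] P]: (t -> ((e -> e) -> (t -> t))) applied to t yields ((e -> e) -> (t -> t)).
At [R Y]: neither (t -> t) nor ((e -> e) -> (e -> e)) can take the other as argument; the node is ill-typed.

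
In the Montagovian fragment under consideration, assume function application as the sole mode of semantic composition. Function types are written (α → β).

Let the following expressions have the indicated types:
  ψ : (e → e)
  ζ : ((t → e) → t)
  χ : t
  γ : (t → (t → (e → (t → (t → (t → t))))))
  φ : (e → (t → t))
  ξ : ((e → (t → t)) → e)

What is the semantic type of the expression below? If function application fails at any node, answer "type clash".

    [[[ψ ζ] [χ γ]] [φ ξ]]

[ψ ζ]: (e → e) with ((t → e) → t) — neither is a function whose domain matches the other; composition fails here.

type clash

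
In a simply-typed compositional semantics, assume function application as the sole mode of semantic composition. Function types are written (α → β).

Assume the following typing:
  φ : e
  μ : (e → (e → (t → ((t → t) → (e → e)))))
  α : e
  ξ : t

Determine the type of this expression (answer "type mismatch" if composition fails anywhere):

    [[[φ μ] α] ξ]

[φ μ]: (e → (e → (t → ((t → t) → (e → e))))) applied to e yields (e → (t → ((t → t) → (e → e)))).
[[φ μ] α]: (e → (t → ((t → t) → (e → e)))) applied to e yields (t → ((t → t) → (e → e))).
[[[φ μ] α] ξ]: (t → ((t → t) → (e → e))) applied to t yields ((t → t) → (e → e)).

((t → t) → (e → e))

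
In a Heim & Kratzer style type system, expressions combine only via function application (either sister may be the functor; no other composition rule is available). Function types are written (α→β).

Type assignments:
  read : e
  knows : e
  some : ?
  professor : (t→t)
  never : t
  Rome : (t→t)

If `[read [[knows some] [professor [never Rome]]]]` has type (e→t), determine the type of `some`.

(e→(t→(e→(e→t))))

For [read [[knows some] [professor [never Rome]]]] to have type (e→t) with read of type e, [[knows some] [professor [never Rome]]] must be the function: [[knows some] [professor [never Rome]]] : (e→(e→t)).
For [[knows some] [professor [never Rome]]] to have type (e→(e→t)) with [professor [never Rome]] of type t, [knows some] must be the function: [knows some] : (t→(e→(e→t))).
For [knows some] to have type (t→(e→(e→t))) with knows of type e, some must be the function: some : (e→(t→(e→(e→t)))).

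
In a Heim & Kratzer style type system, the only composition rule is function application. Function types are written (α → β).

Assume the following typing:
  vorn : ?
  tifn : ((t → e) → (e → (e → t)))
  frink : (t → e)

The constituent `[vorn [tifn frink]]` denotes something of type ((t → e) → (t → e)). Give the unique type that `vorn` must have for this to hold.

((e → (e → t)) → ((t → e) → (t → e)))

At [vorn [tifn frink]] (required: ((t → e) → (t → e))): [tifn frink] is (e → (e → t)), which is not a function with range ((t → e) → (t → e)); hence vorn is the functor — type ((e → (e → t)) → ((t → e) → (t → e))).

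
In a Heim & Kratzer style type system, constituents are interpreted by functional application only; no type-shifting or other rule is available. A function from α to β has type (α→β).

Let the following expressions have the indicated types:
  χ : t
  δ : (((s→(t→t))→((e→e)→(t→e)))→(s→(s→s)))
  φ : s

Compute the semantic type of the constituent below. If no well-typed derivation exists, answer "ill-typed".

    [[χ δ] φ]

[χ δ]: t with (((s→(t→t))→((e→e)→(t→e)))→(s→(s→s))) — neither is a function whose domain matches the other; composition fails here.

ill-typed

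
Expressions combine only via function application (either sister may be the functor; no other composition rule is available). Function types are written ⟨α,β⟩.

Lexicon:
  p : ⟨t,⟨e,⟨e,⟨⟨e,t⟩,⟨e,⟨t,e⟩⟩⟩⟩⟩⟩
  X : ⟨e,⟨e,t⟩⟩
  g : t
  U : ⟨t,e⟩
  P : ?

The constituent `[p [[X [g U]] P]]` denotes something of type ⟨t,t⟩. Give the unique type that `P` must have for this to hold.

⟨⟨e,t⟩,⟨⟨t,⟨e,⟨e,⟨⟨e,t⟩,⟨e,⟨t,e⟩⟩⟩⟩⟩⟩,⟨t,t⟩⟩⟩

[p [[X [g U]] P]] must have type ⟨t,t⟩. The sister p has type ⟨t,⟨e,⟨e,⟨⟨e,t⟩,⟨e,⟨t,e⟩⟩⟩⟩⟩⟩; that is not a function onto ⟨t,t⟩, so [[X [g U]] P] must be the functor, of type ⟨⟨t,⟨e,⟨e,⟨⟨e,t⟩,⟨e,⟨t,e⟩⟩⟩⟩⟩⟩,⟨t,t⟩⟩.
[[X [g U]] P] must have type ⟨⟨t,⟨e,⟨e,⟨⟨e,t⟩,⟨e,⟨t,e⟩⟩⟩⟩⟩⟩,⟨t,t⟩⟩. The sister [X [g U]] has type ⟨e,t⟩; that is not a function onto ⟨⟨t,⟨e,⟨e,⟨⟨e,t⟩,⟨e,⟨t,e⟩⟩⟩⟩⟩⟩,⟨t,t⟩⟩, so P must be the functor, of type ⟨⟨e,t⟩,⟨⟨t,⟨e,⟨e,⟨⟨e,t⟩,⟨e,⟨t,e⟩⟩⟩⟩⟩⟩,⟨t,t⟩⟩⟩.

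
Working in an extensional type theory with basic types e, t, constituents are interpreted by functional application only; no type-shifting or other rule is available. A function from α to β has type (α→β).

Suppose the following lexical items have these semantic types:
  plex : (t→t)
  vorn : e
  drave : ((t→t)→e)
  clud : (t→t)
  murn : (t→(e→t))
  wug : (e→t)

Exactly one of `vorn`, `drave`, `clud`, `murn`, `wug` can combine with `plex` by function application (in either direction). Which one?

vorn : e — no; plex wants t, and vorn wants nothing (atomic).
drave — combines: drave : ((t→t)→e) takes plex : (t→t) as argument, giving e.
clud : (t→t) — no; plex wants t, and clud wants t.
murn : (t→(e→t)) — no; plex wants t, and murn wants t.
wug : (e→t) — no; plex wants t, and wug wants e.

drave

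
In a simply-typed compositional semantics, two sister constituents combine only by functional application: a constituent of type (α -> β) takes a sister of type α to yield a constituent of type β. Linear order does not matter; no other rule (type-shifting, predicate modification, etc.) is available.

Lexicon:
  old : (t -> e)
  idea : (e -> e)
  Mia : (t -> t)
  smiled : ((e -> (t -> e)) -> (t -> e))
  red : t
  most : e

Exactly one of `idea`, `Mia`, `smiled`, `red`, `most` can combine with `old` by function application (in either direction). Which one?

red

idea : (e -> e) — neither side's domain matches the other.
Mia : (t -> t) — neither side's domain matches the other.
smiled : ((e -> (t -> e)) -> (t -> e)) — neither side's domain matches the other.
red — combines: old : (t -> e) takes red : t as argument, giving e.
most : e — neither side's domain matches the other.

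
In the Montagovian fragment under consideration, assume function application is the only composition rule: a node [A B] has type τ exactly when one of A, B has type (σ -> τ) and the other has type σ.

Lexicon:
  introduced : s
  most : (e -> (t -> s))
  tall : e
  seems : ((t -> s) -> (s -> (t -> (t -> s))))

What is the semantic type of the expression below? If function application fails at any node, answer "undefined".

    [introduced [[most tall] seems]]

(t -> (t -> s))

At [most tall], most : (e -> (t -> s)) takes tall : e, giving (t -> s).
At [[most tall] seems], seems : ((t -> s) -> (s -> (t -> (t -> s)))) takes [most tall] : (t -> s), giving (s -> (t -> (t -> s))).
At [introduced [[most tall] seems]], [[most tall] seems] : (s -> (t -> (t -> s))) takes introduced : s, giving (t -> (t -> s)).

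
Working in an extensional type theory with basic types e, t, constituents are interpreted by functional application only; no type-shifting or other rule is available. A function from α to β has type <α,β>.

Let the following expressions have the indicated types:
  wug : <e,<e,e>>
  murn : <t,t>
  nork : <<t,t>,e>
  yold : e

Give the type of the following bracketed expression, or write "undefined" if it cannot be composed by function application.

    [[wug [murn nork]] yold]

At [murn nork], nork : <<t,t>,e> takes murn : <t,t>, giving e.
At [wug [murn nork]], wug : <e,<e,e>> takes [murn nork] : e, giving <e,e>.
At [[wug [murn nork]] yold], [wug [murn nork]] : <e,e> takes yold : e, giving e.

e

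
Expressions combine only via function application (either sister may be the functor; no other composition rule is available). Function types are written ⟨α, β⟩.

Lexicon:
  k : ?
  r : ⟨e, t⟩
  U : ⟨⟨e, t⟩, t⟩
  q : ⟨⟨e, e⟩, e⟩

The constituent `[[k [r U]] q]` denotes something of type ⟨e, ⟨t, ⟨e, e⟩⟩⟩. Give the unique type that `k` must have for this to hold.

⟨t, ⟨⟨⟨e, e⟩, e⟩, ⟨e, ⟨t, ⟨e, e⟩⟩⟩⟩⟩

[[k [r U]] q] is required to be ⟨e, ⟨t, ⟨e, e⟩⟩⟩. q : ⟨⟨e, e⟩, e⟩ cannot yield ⟨e, ⟨t, ⟨e, e⟩⟩⟩ as functor, so [k [r U]] : ⟨⟨⟨e, e⟩, e⟩, ⟨e, ⟨t, ⟨e, e⟩⟩⟩⟩.
[k [r U]] is required to be ⟨⟨⟨e, e⟩, e⟩, ⟨e, ⟨t, ⟨e, e⟩⟩⟩⟩. [r U] : t cannot yield ⟨⟨⟨e, e⟩, e⟩, ⟨e, ⟨t, ⟨e, e⟩⟩⟩⟩ as functor, so k : ⟨t, ⟨⟨⟨e, e⟩, e⟩, ⟨e, ⟨t, ⟨e, e⟩⟩⟩⟩⟩.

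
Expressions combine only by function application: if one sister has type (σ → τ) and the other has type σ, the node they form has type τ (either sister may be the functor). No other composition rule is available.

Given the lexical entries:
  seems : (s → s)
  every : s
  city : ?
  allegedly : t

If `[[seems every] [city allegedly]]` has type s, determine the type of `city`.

At [[seems every] [city allegedly]] (required: s): [seems every] is s, which is not a function with range s; hence [city allegedly] is the functor — type (s → s).
At [city allegedly] (required: (s → s)): allegedly is t, which is not a function with range (s → s); hence city is the functor — type (t → (s → s)).

(t → (s → s))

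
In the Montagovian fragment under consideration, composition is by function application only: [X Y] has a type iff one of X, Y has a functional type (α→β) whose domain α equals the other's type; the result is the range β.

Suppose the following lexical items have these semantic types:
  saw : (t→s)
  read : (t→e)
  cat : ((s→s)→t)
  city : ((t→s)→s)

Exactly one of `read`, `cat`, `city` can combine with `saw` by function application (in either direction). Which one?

city

read : (t→e) — no; saw wants t, and read wants t.
cat : ((s→s)→t) — no; saw wants t, and cat wants (s→s).
city — combines: city : ((t→s)→s) takes saw : (t→s) as argument, giving s.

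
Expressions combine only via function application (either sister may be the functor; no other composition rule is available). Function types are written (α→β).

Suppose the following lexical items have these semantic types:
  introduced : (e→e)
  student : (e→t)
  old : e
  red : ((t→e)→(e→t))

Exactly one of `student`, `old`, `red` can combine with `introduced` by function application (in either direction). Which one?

old

student : (e→t) — does not combine with introduced.
old — combines: introduced : (e→e) takes old : e as argument, giving e.
red : ((t→e)→(e→t)) — does not combine with introduced.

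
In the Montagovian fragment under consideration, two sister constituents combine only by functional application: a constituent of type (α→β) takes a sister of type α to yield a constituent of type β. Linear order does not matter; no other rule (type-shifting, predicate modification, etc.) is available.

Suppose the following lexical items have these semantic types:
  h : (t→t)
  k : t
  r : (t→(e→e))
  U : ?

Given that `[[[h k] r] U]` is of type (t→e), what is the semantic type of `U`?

[[[h k] r] U] must have type (t→e). The sister [[h k] r] has type (e→e); that is not a function onto (t→e), so U must be the functor, of type ((e→e)→(t→e)).

((e→e)→(t→e))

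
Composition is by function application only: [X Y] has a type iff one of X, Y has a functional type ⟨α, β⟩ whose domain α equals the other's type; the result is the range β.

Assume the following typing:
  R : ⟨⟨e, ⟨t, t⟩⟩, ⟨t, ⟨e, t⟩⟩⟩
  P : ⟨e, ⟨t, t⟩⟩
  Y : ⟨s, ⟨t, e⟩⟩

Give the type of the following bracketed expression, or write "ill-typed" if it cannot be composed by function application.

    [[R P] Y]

[R P] — R of type ⟨⟨e, ⟨t, t⟩⟩, ⟨t, ⟨e, t⟩⟩⟩ combines with P of type ⟨e, ⟨t, t⟩⟩: type ⟨t, ⟨e, t⟩⟩.
[[R P] Y]: ⟨t, ⟨e, t⟩⟩ with ⟨s, ⟨t, e⟩⟩ — neither is a function whose domain matches the other; composition fails here.

ill-typed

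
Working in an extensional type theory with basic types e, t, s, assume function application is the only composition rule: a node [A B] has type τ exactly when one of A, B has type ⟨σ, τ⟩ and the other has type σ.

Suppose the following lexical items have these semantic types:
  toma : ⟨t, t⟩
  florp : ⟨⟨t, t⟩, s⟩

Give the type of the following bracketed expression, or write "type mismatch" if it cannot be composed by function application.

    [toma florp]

[toma florp]: ⟨⟨t, t⟩, s⟩ applied to ⟨t, t⟩ yields s.

s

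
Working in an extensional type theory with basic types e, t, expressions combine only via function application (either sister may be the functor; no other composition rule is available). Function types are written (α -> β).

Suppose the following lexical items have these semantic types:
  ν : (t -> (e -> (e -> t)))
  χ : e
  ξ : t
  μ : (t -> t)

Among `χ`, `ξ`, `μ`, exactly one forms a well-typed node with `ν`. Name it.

χ : e — ν needs t; χ needs nothing (atomic); neither fits.
ξ — combines: ν : (t -> (e -> (e -> t))) takes ξ : t as argument, giving (e -> (e -> t)).
μ : (t -> t) — ν needs t; μ needs t; neither fits.

ξ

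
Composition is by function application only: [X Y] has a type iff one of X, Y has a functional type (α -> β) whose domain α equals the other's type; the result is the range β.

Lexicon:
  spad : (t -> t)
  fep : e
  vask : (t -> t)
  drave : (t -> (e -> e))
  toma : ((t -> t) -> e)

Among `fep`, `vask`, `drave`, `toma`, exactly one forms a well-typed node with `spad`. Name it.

toma

fep : e — neither side's domain matches the other.
vask : (t -> t) — neither side's domain matches the other.
drave : (t -> (e -> e)) — neither side's domain matches the other.
toma — combines: toma : ((t -> t) -> e) takes spad : (t -> t) as argument, giving e.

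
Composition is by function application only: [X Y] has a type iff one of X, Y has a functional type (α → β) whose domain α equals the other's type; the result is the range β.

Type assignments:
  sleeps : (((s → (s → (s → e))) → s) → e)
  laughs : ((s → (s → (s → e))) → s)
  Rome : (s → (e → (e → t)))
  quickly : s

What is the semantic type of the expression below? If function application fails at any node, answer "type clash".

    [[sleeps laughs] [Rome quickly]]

[sleeps laughs] — sleeps of type (((s → (s → (s → e))) → s) → e) combines with laughs of type ((s → (s → (s → e))) → s): type e.
[Rome quickly] — Rome of type (s → (e → (e → t))) combines with quickly of type s: type (e → (e → t)).
[[sleeps laughs] [Rome quickly]] — [Rome quickly] of type (e → (e → t)) combines with [sleeps laughs] of type e: type (e → t).

(e → t)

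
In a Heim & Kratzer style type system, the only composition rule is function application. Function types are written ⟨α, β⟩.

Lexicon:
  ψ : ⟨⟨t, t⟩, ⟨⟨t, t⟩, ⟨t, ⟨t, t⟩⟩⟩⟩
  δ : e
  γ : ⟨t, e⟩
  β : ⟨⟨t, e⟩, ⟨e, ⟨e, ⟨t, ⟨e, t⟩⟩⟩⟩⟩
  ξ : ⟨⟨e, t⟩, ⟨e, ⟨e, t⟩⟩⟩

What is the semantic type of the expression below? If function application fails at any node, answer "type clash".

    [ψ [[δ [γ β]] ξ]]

type clash

[γ β]: ⟨⟨t, e⟩, ⟨e, ⟨e, ⟨t, ⟨e, t⟩⟩⟩⟩⟩ applied to ⟨t, e⟩ yields ⟨e, ⟨e, ⟨t, ⟨e, t⟩⟩⟩⟩.
[δ [γ β]]: ⟨e, ⟨e, ⟨t, ⟨e, t⟩⟩⟩⟩ applied to e yields ⟨e, ⟨t, ⟨e, t⟩⟩⟩.
[[δ [γ β]] ξ]: ⟨e, ⟨t, ⟨e, t⟩⟩⟩ and ⟨⟨e, t⟩, ⟨e, ⟨e, t⟩⟩⟩ cannot combine by function application — type clash.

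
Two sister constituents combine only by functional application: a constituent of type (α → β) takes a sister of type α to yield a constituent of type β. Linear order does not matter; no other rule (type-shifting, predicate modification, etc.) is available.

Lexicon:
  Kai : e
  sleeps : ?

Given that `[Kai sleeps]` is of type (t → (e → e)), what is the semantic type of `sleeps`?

(e → (t → (e → e)))

At [Kai sleeps] (required: (t → (e → e))): Kai is e, which is not a function with range (t → (e → e)); hence sleeps is the functor — type (e → (t → (e → e))).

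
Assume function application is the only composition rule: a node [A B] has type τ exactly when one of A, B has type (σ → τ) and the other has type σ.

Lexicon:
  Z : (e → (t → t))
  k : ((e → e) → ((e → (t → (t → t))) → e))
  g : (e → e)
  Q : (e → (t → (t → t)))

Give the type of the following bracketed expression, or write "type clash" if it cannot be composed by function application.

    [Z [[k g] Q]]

[k g] — k of type ((e → e) → ((e → (t → (t → t))) → e)) combines with g of type (e → e): type ((e → (t → (t → t))) → e).
[[k g] Q] — [k g] of type ((e → (t → (t → t))) → e) combines with Q of type (e → (t → (t → t))): type e.
[Z [[k g] Q]] — Z of type (e → (t → t)) combines with [[k g] Q] of type e: type (t → t).

(t → t)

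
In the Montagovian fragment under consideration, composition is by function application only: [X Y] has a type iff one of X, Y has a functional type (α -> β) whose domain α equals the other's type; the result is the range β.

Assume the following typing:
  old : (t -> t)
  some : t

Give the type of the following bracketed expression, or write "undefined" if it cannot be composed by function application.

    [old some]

[old some]: (t -> t) applied to t yields t.

t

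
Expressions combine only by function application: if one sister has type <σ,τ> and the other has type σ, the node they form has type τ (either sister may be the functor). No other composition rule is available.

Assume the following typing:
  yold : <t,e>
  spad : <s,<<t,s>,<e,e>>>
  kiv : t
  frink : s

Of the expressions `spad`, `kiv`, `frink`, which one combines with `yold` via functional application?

spad : <s,<<t,s>,<e,e>>> — yold needs t; spad needs s; neither fits.
kiv — combines: yold : <t,e> takes kiv : t as argument, giving e.
frink : s — yold needs t; frink needs nothing (atomic); neither fits.

kiv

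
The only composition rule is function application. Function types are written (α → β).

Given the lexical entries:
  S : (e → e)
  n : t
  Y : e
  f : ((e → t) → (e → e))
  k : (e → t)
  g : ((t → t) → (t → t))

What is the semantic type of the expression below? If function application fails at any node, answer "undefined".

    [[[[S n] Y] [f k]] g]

undefined

[S n]: (e → e) and t cannot combine by function application — type clash.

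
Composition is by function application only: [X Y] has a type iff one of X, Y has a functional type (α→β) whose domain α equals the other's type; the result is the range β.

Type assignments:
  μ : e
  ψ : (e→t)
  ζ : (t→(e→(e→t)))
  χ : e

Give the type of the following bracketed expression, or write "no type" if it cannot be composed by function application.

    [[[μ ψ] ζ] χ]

(e→t)

[μ ψ]: ψ is (e→t), μ is e; result t.
[[μ ψ] ζ]: ζ is (t→(e→(e→t))), [μ ψ] is t; result (e→(e→t)).
[[[μ ψ] ζ] χ]: [[μ ψ] ζ] is (e→(e→t)), χ is e; result (e→t).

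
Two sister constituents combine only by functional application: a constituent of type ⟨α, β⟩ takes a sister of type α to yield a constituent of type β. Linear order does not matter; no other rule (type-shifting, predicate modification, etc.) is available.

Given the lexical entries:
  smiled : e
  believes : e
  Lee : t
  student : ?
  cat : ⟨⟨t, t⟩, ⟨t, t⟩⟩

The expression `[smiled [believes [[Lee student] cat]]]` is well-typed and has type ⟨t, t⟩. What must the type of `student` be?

⟨t, ⟨⟨⟨t, t⟩, ⟨t, t⟩⟩, ⟨e, ⟨e, ⟨t, t⟩⟩⟩⟩⟩

[smiled [believes [[Lee student] cat]]] must have type ⟨t, t⟩. The sister smiled has type e; that is not a function onto ⟨t, t⟩, so [believes [[Lee student] cat]] must be the functor, of type ⟨e, ⟨t, t⟩⟩.
[believes [[Lee student] cat]] must have type ⟨e, ⟨t, t⟩⟩. The sister believes has type e; that is not a function onto ⟨e, ⟨t, t⟩⟩, so [[Lee student] cat] must be the functor, of type ⟨e, ⟨e, ⟨t, t⟩⟩⟩.
[[Lee student] cat] must have type ⟨e, ⟨e, ⟨t, t⟩⟩⟩. The sister cat has type ⟨⟨t, t⟩, ⟨t, t⟩⟩; that is not a function onto ⟨e, ⟨e, ⟨t, t⟩⟩⟩, so [Lee student] must be the functor, of type ⟨⟨⟨t, t⟩, ⟨t, t⟩⟩, ⟨e, ⟨e, ⟨t, t⟩⟩⟩⟩.
[Lee student] must have type ⟨⟨⟨t, t⟩, ⟨t, t⟩⟩, ⟨e, ⟨e, ⟨t, t⟩⟩⟩⟩. The sister Lee has type t; that is not a function onto ⟨⟨⟨t, t⟩, ⟨t, t⟩⟩, ⟨e, ⟨e, ⟨t, t⟩⟩⟩⟩, so student must be the functor, of type ⟨t, ⟨⟨⟨t, t⟩, ⟨t, t⟩⟩, ⟨e, ⟨e, ⟨t, t⟩⟩⟩⟩⟩.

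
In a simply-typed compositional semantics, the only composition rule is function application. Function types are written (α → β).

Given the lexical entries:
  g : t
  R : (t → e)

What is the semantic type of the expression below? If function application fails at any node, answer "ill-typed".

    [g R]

[g R]: functor R : (t → e), argument g : t; result e.

e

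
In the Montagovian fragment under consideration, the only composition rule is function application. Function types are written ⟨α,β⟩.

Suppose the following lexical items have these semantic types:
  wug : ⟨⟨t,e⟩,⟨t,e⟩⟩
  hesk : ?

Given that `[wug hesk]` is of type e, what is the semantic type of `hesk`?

[wug hesk] is required to be e. wug : ⟨⟨t,e⟩,⟨t,e⟩⟩ cannot yield e as functor, so hesk : ⟨⟨⟨t,e⟩,⟨t,e⟩⟩,e⟩.

⟨⟨⟨t,e⟩,⟨t,e⟩⟩,e⟩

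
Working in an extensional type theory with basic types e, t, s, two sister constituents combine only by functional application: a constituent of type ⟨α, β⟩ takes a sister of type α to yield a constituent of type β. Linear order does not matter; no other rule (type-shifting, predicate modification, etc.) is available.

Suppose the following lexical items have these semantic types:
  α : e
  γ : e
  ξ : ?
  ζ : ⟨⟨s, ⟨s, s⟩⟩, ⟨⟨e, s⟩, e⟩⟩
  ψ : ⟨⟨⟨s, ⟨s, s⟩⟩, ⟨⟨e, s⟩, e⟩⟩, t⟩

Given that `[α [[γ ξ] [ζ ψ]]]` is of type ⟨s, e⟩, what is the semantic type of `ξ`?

⟨e, ⟨t, ⟨e, ⟨s, e⟩⟩⟩⟩

At [α [[γ ξ] [ζ ψ]]] (required: ⟨s, e⟩): α is e, which is not a function with range ⟨s, e⟩; hence [[γ ξ] [ζ ψ]] is the functor — type ⟨e, ⟨s, e⟩⟩.
At [[γ ξ] [ζ ψ]] (required: ⟨e, ⟨s, e⟩⟩): [ζ ψ] is t, which is not a function with range ⟨e, ⟨s, e⟩⟩; hence [γ ξ] is the functor — type ⟨t, ⟨e, ⟨s, e⟩⟩⟩.
At [γ ξ] (required: ⟨t, ⟨e, ⟨s, e⟩⟩⟩): γ is e, which is not a function with range ⟨t, ⟨e, ⟨s, e⟩⟩⟩; hence ξ is the functor — type ⟨e, ⟨t, ⟨e, ⟨s, e⟩⟩⟩⟩.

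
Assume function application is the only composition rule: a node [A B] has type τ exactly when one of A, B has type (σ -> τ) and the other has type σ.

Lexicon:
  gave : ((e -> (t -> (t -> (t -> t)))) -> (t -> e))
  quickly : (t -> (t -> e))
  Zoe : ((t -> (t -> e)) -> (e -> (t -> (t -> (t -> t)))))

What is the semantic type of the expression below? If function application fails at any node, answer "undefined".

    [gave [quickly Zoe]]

At [quickly Zoe], Zoe : ((t -> (t -> e)) -> (e -> (t -> (t -> (t -> t))))) takes quickly : (t -> (t -> e)), giving (e -> (t -> (t -> (t -> t)))).
At [gave [quickly Zoe]], gave : ((e -> (t -> (t -> (t -> t)))) -> (t -> e)) takes [quickly Zoe] : (e -> (t -> (t -> (t -> t)))), giving (t -> e).

(t -> e)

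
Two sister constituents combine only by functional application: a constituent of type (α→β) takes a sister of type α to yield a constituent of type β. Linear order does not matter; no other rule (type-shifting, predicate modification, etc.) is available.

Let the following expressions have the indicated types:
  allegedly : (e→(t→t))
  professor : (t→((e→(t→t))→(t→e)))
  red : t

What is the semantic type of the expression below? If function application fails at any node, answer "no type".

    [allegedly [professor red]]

[professor red]: professor is (t→((e→(t→t))→(t→e))), red is t; result ((e→(t→t))→(t→e)).
[allegedly [professor red]]: [professor red] is ((e→(t→t))→(t→e)), allegedly is (e→(t→t)); result (t→e).

(t→e)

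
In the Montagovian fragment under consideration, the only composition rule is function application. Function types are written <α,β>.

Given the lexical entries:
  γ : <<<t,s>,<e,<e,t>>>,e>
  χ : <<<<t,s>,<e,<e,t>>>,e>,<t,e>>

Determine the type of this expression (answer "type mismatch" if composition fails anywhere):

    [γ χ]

[γ χ] — χ of type <<<<t,s>,<e,<e,t>>>,e>,<t,e>> combines with γ of type <<<t,s>,<e,<e,t>>>,e>: type <t,e>.

<t,e>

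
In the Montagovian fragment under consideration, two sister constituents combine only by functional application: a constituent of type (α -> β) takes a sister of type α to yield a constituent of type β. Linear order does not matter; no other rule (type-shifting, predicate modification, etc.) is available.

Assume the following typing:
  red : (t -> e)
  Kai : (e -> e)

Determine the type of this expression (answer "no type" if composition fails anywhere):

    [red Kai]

no type

At [red Kai]: neither (t -> e) nor (e -> e) can take the other as argument; the node is ill-typed.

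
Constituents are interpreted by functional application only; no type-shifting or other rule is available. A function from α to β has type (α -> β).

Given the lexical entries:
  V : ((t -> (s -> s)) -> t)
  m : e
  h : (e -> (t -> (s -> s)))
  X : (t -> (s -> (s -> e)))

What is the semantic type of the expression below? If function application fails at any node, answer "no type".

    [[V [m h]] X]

(s -> (s -> e))

At [m h], h : (e -> (t -> (s -> s))) takes m : e, giving (t -> (s -> s)).
At [V [m h]], V : ((t -> (s -> s)) -> t) takes [m h] : (t -> (s -> s)), giving t.
At [[V [m h]] X], X : (t -> (s -> (s -> e))) takes [V [m h]] : t, giving (s -> (s -> e)).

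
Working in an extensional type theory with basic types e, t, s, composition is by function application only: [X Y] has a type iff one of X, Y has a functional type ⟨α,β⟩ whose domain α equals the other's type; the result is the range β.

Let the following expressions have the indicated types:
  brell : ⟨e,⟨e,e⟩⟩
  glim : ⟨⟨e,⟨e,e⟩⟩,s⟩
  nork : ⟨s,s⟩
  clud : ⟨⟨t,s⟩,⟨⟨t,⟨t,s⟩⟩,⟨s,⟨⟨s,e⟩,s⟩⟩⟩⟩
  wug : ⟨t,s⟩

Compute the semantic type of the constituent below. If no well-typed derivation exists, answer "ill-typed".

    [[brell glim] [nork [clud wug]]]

ill-typed

[brell glim] — glim of type ⟨⟨e,⟨e,e⟩⟩,s⟩ combines with brell of type ⟨e,⟨e,e⟩⟩: type s.
[clud wug] — clud of type ⟨⟨t,s⟩,⟨⟨t,⟨t,s⟩⟩,⟨s,⟨⟨s,e⟩,s⟩⟩⟩⟩ combines with wug of type ⟨t,s⟩: type ⟨⟨t,⟨t,s⟩⟩,⟨s,⟨⟨s,e⟩,s⟩⟩⟩.
At [nork [clud wug]]: neither ⟨s,s⟩ nor ⟨⟨t,⟨t,s⟩⟩,⟨s,⟨⟨s,e⟩,s⟩⟩⟩ can take the other as argument; the node is ill-typed.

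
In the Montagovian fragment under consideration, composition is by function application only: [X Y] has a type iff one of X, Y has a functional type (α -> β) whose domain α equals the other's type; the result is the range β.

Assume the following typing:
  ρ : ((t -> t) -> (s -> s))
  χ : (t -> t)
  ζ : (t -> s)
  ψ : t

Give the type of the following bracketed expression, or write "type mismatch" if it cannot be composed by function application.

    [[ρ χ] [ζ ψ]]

At [ρ χ], ρ : ((t -> t) -> (s -> s)) takes χ : (t -> t), giving (s -> s).
At [ζ ψ], ζ : (t -> s) takes ψ : t, giving s.
At [[ρ χ] [ζ ψ]], [ρ χ] : (s -> s) takes [ζ ψ] : s, giving s.

s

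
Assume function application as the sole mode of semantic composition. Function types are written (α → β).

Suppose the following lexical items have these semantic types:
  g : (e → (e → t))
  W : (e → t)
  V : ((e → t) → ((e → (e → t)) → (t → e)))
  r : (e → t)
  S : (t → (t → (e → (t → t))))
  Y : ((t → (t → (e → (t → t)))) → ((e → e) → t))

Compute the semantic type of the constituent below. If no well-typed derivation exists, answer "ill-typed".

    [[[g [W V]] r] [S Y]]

[W V] — V of type ((e → t) → ((e → (e → t)) → (t → e))) combines with W of type (e → t): type ((e → (e → t)) → (t → e)).
[g [W V]] — [W V] of type ((e → (e → t)) → (t → e)) combines with g of type (e → (e → t)): type (t → e).
At [[g [W V]] r]: neither (t → e) nor (e → t) can take the other as argument; the node is ill-typed.

ill-typed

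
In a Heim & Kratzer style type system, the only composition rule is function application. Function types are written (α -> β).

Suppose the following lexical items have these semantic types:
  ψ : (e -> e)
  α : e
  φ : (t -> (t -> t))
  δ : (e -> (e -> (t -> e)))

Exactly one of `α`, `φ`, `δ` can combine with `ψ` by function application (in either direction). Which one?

α — combines: ψ : (e -> e) takes α : e as argument, giving e.
φ : (t -> (t -> t)) — no; ψ wants e, and φ wants t.
δ : (e -> (e -> (t -> e))) — no; ψ wants e, and δ wants e.

α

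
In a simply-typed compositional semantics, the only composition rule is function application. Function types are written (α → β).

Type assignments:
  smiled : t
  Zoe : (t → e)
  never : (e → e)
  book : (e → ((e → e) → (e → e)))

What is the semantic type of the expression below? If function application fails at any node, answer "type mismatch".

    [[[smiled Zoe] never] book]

[smiled Zoe] — Zoe of type (t → e) combines with smiled of type t: type e.
[[smiled Zoe] never] — never of type (e → e) combines with [smiled Zoe] of type e: type e.
[[[smiled Zoe] never] book] — book of type (e → ((e → e) → (e → e))) combines with [[smiled Zoe] never] of type e: type ((e → e) → (e → e)).

((e → e) → (e → e))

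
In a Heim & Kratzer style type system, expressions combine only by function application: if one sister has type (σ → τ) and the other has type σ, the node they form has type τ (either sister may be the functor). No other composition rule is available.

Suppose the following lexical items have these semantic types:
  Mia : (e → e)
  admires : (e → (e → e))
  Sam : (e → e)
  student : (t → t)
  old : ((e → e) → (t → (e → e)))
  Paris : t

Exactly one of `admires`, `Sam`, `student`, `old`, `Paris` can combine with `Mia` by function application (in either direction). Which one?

old

admires : (e → (e → e)) — no; Mia wants e, and admires wants e.
Sam : (e → e) — no; Mia wants e, and Sam wants e.
student : (t → t) — no; Mia wants e, and student wants t.
old — combines: old : ((e → e) → (t → (e → e))) takes Mia : (e → e) as argument, giving (t → (e → e)).
Paris : t — no; Mia wants e, and Paris wants nothing (atomic).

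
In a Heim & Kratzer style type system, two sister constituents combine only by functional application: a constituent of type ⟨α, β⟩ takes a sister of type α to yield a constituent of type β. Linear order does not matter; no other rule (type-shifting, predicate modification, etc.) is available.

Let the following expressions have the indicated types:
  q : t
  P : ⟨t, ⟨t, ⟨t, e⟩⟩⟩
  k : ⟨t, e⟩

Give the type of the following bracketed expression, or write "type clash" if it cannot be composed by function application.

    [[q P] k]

At [q P], P : ⟨t, ⟨t, ⟨t, e⟩⟩⟩ takes q : t, giving ⟨t, ⟨t, e⟩⟩.
[[q P] k]: ⟨t, ⟨t, e⟩⟩ with ⟨t, e⟩ — neither is a function whose domain matches the other; composition fails here.

type clash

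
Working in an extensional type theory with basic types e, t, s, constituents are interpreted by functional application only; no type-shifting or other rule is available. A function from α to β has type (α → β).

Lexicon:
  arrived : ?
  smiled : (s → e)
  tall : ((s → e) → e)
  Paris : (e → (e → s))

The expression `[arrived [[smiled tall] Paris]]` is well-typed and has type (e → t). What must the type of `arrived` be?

For [arrived [[smiled tall] Paris]] to have type (e → t) with [[smiled tall] Paris] of type (e → s), arrived must be the function: arrived : ((e → s) → (e → t)).

((e → s) → (e → t))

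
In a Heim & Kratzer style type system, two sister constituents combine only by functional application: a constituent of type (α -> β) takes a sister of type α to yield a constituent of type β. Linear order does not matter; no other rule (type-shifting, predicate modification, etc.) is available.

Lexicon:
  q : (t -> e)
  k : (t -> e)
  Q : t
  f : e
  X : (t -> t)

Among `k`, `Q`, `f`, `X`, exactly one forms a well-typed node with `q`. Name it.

Q

k : (t -> e) — does not combine with q.
Q — combines: q : (t -> e) takes Q : t as argument, giving e.
f : e — does not combine with q.
X : (t -> t) — does not combine with q.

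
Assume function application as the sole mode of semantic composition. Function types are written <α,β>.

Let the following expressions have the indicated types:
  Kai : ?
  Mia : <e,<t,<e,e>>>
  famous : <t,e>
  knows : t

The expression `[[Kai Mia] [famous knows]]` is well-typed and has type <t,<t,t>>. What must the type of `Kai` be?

[[Kai Mia] [famous knows]] is required to be <t,<t,t>>. [famous knows] : e cannot yield <t,<t,t>> as functor, so [Kai Mia] : <e,<t,<t,t>>>.
[Kai Mia] is required to be <e,<t,<t,t>>>. Mia : <e,<t,<e,e>>> cannot yield <e,<t,<t,t>>> as functor, so Kai : <<e,<t,<e,e>>>,<e,<t,<t,t>>>>.

<<e,<t,<e,e>>>,<e,<t,<t,t>>>>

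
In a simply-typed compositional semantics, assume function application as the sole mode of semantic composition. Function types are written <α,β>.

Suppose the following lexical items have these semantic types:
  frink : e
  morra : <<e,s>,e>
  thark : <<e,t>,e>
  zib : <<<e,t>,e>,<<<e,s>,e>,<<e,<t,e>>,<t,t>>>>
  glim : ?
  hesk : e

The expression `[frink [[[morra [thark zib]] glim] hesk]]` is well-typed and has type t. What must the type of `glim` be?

[frink [[[morra [thark zib]] glim] hesk]] is required to be t. frink : e cannot yield t as functor, so [[[morra [thark zib]] glim] hesk] : <e,t>.
[[[morra [thark zib]] glim] hesk] is required to be <e,t>. hesk : e cannot yield <e,t> as functor, so [[morra [thark zib]] glim] : <e,<e,t>>.
[[morra [thark zib]] glim] is required to be <e,<e,t>>. [morra [thark zib]] : <<e,<t,e>>,<t,t>> cannot yield <e,<e,t>> as functor, so glim : <<<e,<t,e>>,<t,t>>,<e,<e,t>>>.

<<<e,<t,e>>,<t,t>>,<e,<e,t>>>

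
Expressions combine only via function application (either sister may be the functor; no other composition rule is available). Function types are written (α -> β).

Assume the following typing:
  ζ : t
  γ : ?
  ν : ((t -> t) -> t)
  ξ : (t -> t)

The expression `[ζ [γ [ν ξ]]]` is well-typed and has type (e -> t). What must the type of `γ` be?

[ζ [γ [ν ξ]]] must have type (e -> t). The sister ζ has type t; that is not a function onto (e -> t), so [γ [ν ξ]] must be the functor, of type (t -> (e -> t)).
[γ [ν ξ]] must have type (t -> (e -> t)). The sister [ν ξ] has type t; that is not a function onto (t -> (e -> t)), so γ must be the functor, of type (t -> (t -> (e -> t))).

(t -> (t -> (e -> t)))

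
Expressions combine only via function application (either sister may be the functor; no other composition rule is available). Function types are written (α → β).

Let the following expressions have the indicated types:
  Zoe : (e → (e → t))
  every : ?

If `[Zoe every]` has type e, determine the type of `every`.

[Zoe every] is required to be e. Zoe : (e → (e → t)) cannot yield e as functor, so every : ((e → (e → t)) → e).

((e → (e → t)) → e)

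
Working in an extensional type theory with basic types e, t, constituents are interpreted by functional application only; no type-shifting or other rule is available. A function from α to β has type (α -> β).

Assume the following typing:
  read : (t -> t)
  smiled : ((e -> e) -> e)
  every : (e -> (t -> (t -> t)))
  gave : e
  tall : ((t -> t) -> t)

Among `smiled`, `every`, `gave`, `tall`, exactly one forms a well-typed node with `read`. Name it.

smiled : ((e -> e) -> e) — read needs t; smiled needs (e -> e); neither fits.
every : (e -> (t -> (t -> t))) — read needs t; every needs e; neither fits.
gave : e — read needs t; gave needs nothing (atomic); neither fits.
tall — combines: tall : ((t -> t) -> t) takes read : (t -> t) as argument, giving t.

tall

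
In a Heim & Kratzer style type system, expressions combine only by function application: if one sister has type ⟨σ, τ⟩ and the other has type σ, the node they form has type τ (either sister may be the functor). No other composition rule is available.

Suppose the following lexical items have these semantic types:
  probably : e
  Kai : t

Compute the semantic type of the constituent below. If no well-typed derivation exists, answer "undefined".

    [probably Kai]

[probably Kai]: e with t — neither is a function whose domain matches the other; composition fails here.

undefined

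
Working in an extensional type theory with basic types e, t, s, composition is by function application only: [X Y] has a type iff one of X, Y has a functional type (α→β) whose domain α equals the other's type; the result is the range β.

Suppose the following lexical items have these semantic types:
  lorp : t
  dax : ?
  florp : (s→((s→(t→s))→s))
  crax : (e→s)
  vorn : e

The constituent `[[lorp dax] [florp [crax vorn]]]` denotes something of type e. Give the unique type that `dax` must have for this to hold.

[[lorp dax] [florp [crax vorn]]] must have type e. The sister [florp [crax vorn]] has type ((s→(t→s))→s); that is not a function onto e, so [lorp dax] must be the functor, of type (((s→(t→s))→s)→e).
[lorp dax] must have type (((s→(t→s))→s)→e). The sister lorp has type t; that is not a function onto (((s→(t→s))→s)→e), so dax must be the functor, of type (t→(((s→(t→s))→s)→e)).

(t→(((s→(t→s))→s)→e))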